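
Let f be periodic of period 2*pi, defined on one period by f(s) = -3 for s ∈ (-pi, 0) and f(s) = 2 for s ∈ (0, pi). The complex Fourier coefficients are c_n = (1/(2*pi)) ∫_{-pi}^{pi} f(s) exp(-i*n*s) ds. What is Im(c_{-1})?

5/pi

Since f is real-valued, Im(c_{-1}) = -(1/(2*pi)) ∫_{-pi}^{pi} f(s) sin(-s) ds = b_{1}/2.
Split the integral at the breakpoints.
Directly, an antiderivative of (-3) sin(-s) is -3*cos(s); evaluating from -pi to 0: ∫_{-pi}^{0} (-3) sin(-s) ds = (-3) - (3) = -6.
Directly, an antiderivative of (2) sin(-s) is 2*cos(s); evaluating from 0 to pi: ∫_{0}^{pi} (2) sin(-s) ds = (-2) - (2) = -4.
So ∫_{-pi}^{pi} f(s) sin(-s) ds = -10.
Hence Im(c_{-1}) = (-1/(2*pi))·(-10) = 5/pi.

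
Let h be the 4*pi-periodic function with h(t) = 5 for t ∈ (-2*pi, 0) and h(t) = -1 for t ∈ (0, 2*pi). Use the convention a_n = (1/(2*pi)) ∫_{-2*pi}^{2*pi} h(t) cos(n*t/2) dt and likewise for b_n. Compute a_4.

0

a_4 = (1/(2*pi)) ∫_{-2*pi}^{2*pi} h(t) cos(2*t) dt.
Split the integral at the breakpoints.
Directly, an antiderivative of (5) cos(2*t) is 5*sin(2*t)/2; evaluating from -2*pi to 0: ∫_{-2*pi}^{0} (5) cos(2*t) dt = (0) - (0) = 0.
Directly, an antiderivative of (-1) cos(2*t) is -sin(2*t)/2; evaluating from 0 to 2*pi: ∫_{0}^{2*pi} (-1) cos(2*t) dt = (0) - (0) = 0.
Summing the pieces and multiplying by (1/(2*pi)) gives a_4 = 0.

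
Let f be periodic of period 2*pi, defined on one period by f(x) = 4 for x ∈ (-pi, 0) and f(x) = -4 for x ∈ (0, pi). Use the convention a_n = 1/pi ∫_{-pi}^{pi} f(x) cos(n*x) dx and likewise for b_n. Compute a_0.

0

a_0 = 1/pi ∫_{-pi}^{pi} f(x) dx = 1/pi · (0) = 0.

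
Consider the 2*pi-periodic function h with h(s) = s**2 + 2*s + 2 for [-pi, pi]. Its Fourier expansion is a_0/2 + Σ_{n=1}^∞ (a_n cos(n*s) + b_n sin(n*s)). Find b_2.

-2

b_2 = 1/pi ∫_{-pi}^{pi} h(s) sin(2*s) ds.
Integrating by parts twice (tabular method), an antiderivative of (s**2 + 2*s + 2) sin(2*s) is -s**2*cos(2*s)/2 + s*sin(2*s)/2 - s*cos(2*s) + sin(2*s)/2 - 3*cos(2*s)/4; evaluating from -pi to pi: ∫_{-pi}^{pi} (s**2 + 2*s + 2) sin(2*s) ds = (-pi**2/2 - pi - 3/4) - (-pi**2/2 - 3/4 + pi) = -2*pi.
Hence b_2 = (1/pi)·(-2*pi) = -2.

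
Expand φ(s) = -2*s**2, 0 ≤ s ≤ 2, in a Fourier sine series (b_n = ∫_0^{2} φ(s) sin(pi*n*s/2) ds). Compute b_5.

16*(4 - 25*pi**2)/(125*pi**3)

b_5 = ∫_0^{2} (-2*s**2) sin(5*pi*s/2) ds.
Integrating by parts twice (tabular method), an antiderivative of (-2*s**2) sin(5*pi*s/2) is 4*s**2*cos(5*pi*s/2)/(5*pi) - 16*s*sin(5*pi*s/2)/(25*pi**2) - 32*cos(5*pi*s/2)/(125*pi**3); evaluating from 0 to 2: ∫_{0}^{2} (-2*s**2) sin(5*pi*s/2) ds = (16*(2 - 25*pi**2)/(125*pi**3)) - (-32/(125*pi**3)) = 16*(4 - 25*pi**2)/(125*pi**3).
Hence b_5 = 16*(4 - 25*pi**2)/(125*pi**3).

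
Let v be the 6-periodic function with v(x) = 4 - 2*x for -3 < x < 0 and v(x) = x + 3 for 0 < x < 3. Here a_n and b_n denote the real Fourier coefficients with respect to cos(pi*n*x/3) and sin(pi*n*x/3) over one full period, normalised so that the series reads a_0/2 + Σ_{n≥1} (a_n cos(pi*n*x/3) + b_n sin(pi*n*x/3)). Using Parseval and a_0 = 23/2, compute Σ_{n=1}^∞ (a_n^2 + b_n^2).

55/8

Parseval: a_0^2/2 + Σ_{n≥1} (a_n^2+b_n^2) = 1/3 ∫_{-3}^{3} v(x)^2 dx = 73.
Subtract a_0^2/2 = 529/8: Σ (a_n^2+b_n^2) = 55/8.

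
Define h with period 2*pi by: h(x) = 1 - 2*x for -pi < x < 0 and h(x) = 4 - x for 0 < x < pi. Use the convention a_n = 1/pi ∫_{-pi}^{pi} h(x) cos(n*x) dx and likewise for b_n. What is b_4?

3/4

b_4 = 1/pi ∫_{-pi}^{pi} h(x) sin(4*x) dx.
Split the integral at the breakpoints.
Integrating by parts (boundary term plus one more integral), an antiderivative of (1 - 2*x) sin(4*x) is x*cos(4*x)/2 - sin(4*x)/8 - cos(4*x)/4; evaluating from -pi to 0: ∫_{-pi}^{0} (1 - 2*x) sin(4*x) dx = (-1/4) - (-pi/2 - 1/4) = pi/2.
Integrating by parts (boundary term plus one more integral), an antiderivative of (4 - x) sin(4*x) is x*cos(4*x)/4 - sin(4*x)/16 - cos(4*x); evaluating from 0 to pi: ∫_{0}^{pi} (4 - x) sin(4*x) dx = (-1 + pi/4) - (-1) = pi/4.
Summing the pieces and multiplying by (1/pi) gives b_4 = 3/4.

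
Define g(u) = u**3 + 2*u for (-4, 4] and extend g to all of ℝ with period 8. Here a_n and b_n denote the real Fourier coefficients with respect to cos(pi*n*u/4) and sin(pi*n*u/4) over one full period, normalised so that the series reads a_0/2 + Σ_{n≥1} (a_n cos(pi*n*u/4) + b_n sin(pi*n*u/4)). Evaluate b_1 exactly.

-768/pi**3 + 144/pi

b_1 = 1/4 ∫_{-4}^{4} g(u) sin(pi*u/4) du.
g is odd and sin(pi*u/4) is odd, so the integrand is even and b_1 = 1/2 ∫_0^{4} g(u) sin(pi*u/4) du.
Integrating by parts three times (tabular method), an antiderivative of (u**3 + 2*u) sin(pi*u/4) is -4*u**3*cos(pi*u/4)/pi + 48*u**2*sin(pi*u/4)/pi**2 - 8*u*cos(pi*u/4)/pi + 384*u*cos(pi*u/4)/pi**3 - 1536*sin(pi*u/4)/pi**4 + 32*sin(pi*u/4)/pi**2; evaluating from 0 to 4: ∫_{0}^{4} (u**3 + 2*u) sin(pi*u/4) du = (-1536/pi**3 + 288/pi) - (0) = -1536/pi**3 + 288/pi.
Hence b_1 = (1/2)·(-1536/pi**3 + 288/pi) = -768/pi**3 + 144/pi.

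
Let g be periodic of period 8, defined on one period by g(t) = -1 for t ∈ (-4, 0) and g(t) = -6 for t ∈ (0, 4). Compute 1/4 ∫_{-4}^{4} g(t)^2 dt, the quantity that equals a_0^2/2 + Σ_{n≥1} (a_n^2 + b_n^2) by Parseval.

37

1/4 ∫_{-4}^{4} g(t)^2 dt = 1/4 · (148) = 37.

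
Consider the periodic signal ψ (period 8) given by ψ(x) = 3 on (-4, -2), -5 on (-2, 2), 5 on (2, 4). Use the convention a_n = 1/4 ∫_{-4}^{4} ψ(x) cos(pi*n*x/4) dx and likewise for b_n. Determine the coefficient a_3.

a_3 = 1/4 ∫_{-4}^{4} ψ(x) cos(3*pi*x/4) dx.
Split the integral at the breakpoints.
Directly, an antiderivative of (3) cos(3*pi*x/4) is 4*sin(3*pi*x/4)/pi; evaluating from -4 to -2: ∫_{-4}^{-2} (3) cos(3*pi*x/4) dx = (4/pi) - (0) = 4/pi.
Directly, an antiderivative of (-5) cos(3*pi*x/4) is -20*sin(3*pi*x/4)/(3*pi); evaluating from -2 to 2: ∫_{-2}^{2} (-5) cos(3*pi*x/4) dx = (20/(3*pi)) - (-20/(3*pi)) = 40/(3*pi).
Directly, an antiderivative of (5) cos(3*pi*x/4) is 20*sin(3*pi*x/4)/(3*pi); evaluating from 2 to 4: ∫_{2}^{4} (5) cos(3*pi*x/4) dx = (0) - (-20/(3*pi)) = 20/(3*pi).
Summing the pieces and multiplying by (1/4) gives a_3 = 6/pi.

6/pi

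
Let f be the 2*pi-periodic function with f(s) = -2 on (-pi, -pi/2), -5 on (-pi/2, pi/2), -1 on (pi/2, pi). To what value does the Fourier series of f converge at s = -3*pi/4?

-2

f is continuous at s = -3*pi/4 with value -2, so the series converges to -2 there.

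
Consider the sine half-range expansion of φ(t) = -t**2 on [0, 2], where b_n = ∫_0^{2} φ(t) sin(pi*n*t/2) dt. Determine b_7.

b_7 = ∫_0^{2} (-t**2) sin(7*pi*t/2) dt.
Integrating by parts twice (tabular method), an antiderivative of (-t**2) sin(7*pi*t/2) is 2*t**2*cos(7*pi*t/2)/(7*pi) - 8*t*sin(7*pi*t/2)/(49*pi**2) - 16*cos(7*pi*t/2)/(343*pi**3); evaluating from 0 to 2: ∫_{0}^{2} (-t**2) sin(7*pi*t/2) dt = (8*(2 - 49*pi**2)/(343*pi**3)) - (-16/(343*pi**3)) = 8*(4 - 49*pi**2)/(343*pi**3).
Hence b_7 = 8*(4 - 49*pi**2)/(343*pi**3).

8*(4 - 49*pi**2)/(343*pi**3)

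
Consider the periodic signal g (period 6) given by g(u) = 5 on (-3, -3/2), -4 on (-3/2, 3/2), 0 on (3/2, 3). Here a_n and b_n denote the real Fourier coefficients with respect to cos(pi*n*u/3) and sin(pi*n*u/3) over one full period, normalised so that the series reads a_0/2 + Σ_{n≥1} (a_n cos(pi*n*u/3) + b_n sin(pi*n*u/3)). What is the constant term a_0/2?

-3/4

a_0 = 1/3 ∫_{-3}^{3} g(u) du = 1/3 · (-9/2) = -3/2.
So the constant term a_0/2 = -3/4.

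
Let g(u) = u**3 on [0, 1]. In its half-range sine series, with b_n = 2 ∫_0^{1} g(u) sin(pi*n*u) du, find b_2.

b_2 = 2 ∫_0^{1} (u**3) sin(2*pi*u) du.
Integrating by parts three times (tabular method), an antiderivative of (u**3) sin(2*pi*u) is -u**3*cos(2*pi*u)/(2*pi) + 3*u**2*sin(2*pi*u)/(4*pi**2) + 3*u*cos(2*pi*u)/(4*pi**3) - 3*sin(2*pi*u)/(8*pi**4); evaluating from 0 to 1: ∫_{0}^{1} (u**3) sin(2*pi*u) du = ((3 - 2*pi**2)/(4*pi**3)) - (0) = (3 - 2*pi**2)/(4*pi**3).
Hence b_2 = 2·((3 - 2*pi**2)/(4*pi**3)) = (3/2 - pi**2)/pi**3.

(3/2 - pi**2)/pi**3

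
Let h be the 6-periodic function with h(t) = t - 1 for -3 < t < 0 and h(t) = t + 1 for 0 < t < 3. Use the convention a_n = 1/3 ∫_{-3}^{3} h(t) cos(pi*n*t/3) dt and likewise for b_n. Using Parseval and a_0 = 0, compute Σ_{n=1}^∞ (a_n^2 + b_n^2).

14

Parseval: a_0^2/2 + Σ_{n≥1} (a_n^2+b_n^2) = 1/3 ∫_{-3}^{3} h(t)^2 dt = 14.
Subtract a_0^2/2 = 0: Σ (a_n^2+b_n^2) = 14.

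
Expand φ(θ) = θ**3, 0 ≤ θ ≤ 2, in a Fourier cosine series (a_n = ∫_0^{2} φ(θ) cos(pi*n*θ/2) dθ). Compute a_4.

a_4 = ∫_0^{2} (θ**3) cos(2*pi*θ) dθ.
Integrating by parts three times (tabular method), an antiderivative of (θ**3) cos(2*pi*θ) is θ**3*sin(2*pi*θ)/(2*pi) + 3*θ**2*cos(2*pi*θ)/(4*pi**2) - 3*θ*sin(2*pi*θ)/(4*pi**3) - 3*cos(2*pi*θ)/(8*pi**4); evaluating from 0 to 2: ∫_{0}^{2} (θ**3) cos(2*pi*θ) dθ = (3*(-1 + 8*pi**2)/(8*pi**4)) - (-3/(8*pi**4)) = 3/pi**2.
Hence a_4 = 3/pi**2.

3/pi**2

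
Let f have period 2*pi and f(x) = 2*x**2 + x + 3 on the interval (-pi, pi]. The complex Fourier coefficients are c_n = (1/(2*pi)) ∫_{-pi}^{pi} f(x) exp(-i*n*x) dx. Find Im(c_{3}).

-1/3

Since f is real-valued, Im(c_{3}) = -(1/(2*pi)) ∫_{-pi}^{pi} f(x) sin(3*x) dx = -b_{3}/2.
Integrating by parts twice (tabular method), an antiderivative of (2*x**2 + x + 3) sin(3*x) is -2*x**2*cos(3*x)/3 + 4*x*sin(3*x)/9 - x*cos(3*x)/3 + sin(3*x)/9 - 23*cos(3*x)/27; evaluating from -pi to pi: ∫_{-pi}^{pi} (2*x**2 + x + 3) sin(3*x) dx = (23/27 + pi/3 + 2*pi**2/3) - (-pi/3 + 23/27 + 2*pi**2/3) = 2*pi/3.
Hence Im(c_{3}) = (-1/(2*pi))·(2*pi/3) = -1/3.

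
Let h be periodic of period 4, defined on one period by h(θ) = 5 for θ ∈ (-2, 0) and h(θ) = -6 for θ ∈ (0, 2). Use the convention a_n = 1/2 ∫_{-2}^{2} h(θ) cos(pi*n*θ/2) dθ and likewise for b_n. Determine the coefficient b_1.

-22/pi

b_1 = 1/2 ∫_{-2}^{2} h(θ) sin(pi*θ/2) dθ.
Split the integral at the breakpoints.
Directly, an antiderivative of (5) sin(pi*θ/2) is -10*cos(pi*θ/2)/pi; evaluating from -2 to 0: ∫_{-2}^{0} (5) sin(pi*θ/2) dθ = (-10/pi) - (10/pi) = -20/pi.
Directly, an antiderivative of (-6) sin(pi*θ/2) is 12*cos(pi*θ/2)/pi; evaluating from 0 to 2: ∫_{0}^{2} (-6) sin(pi*θ/2) dθ = (-12/pi) - (12/pi) = -24/pi.
Summing the pieces and multiplying by (1/2) gives b_1 = -22/pi.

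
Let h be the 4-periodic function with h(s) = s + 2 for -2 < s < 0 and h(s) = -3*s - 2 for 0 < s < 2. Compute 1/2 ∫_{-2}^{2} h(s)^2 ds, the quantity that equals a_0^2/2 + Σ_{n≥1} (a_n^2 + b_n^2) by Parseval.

1/2 ∫_{-2}^{2} h(s)^2 ds = 1/2 · (176/3) = 88/3.

88/3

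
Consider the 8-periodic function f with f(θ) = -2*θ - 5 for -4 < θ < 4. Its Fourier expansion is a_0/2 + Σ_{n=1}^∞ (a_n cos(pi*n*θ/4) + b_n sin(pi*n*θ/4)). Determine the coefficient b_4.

b_4 = 1/4 ∫_{-4}^{4} f(θ) sin(pi*θ) dθ.
Integrating by parts (boundary term plus one more integral), an antiderivative of (-2*θ - 5) sin(pi*θ) is 2*θ*cos(pi*θ)/pi - 2*sin(pi*θ)/pi**2 + 5*cos(pi*θ)/pi; evaluating from -4 to 4: ∫_{-4}^{4} (-2*θ - 5) sin(pi*θ) dθ = (13/pi) - (-3/pi) = 16/pi.
Hence b_4 = (1/4)·(16/pi) = 4/pi.

4/pi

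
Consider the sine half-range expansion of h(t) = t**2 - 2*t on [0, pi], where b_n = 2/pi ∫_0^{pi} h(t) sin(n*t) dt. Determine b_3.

2*(-18*pi - 4 + 9*pi**2)/(27*pi)

b_3 = 2/pi ∫_0^{pi} (t**2 - 2*t) sin(3*t) dt.
Integrating by parts twice (tabular method), an antiderivative of (t**2 - 2*t) sin(3*t) is -t**2*cos(3*t)/3 + 2*t*sin(3*t)/9 + 2*t*cos(3*t)/3 - 2*sin(3*t)/9 + 2*cos(3*t)/27; evaluating from 0 to pi: ∫_{0}^{pi} (t**2 - 2*t) sin(3*t) dt = (-2*pi/3 - 2/27 + pi**2/3) - (2/27) = -2*pi/3 - 4/27 + pi**2/3.
Hence b_3 = (2/pi)·(-2*pi/3 - 4/27 + pi**2/3) = 2*(-18*pi - 4 + 9*pi**2)/(27*pi).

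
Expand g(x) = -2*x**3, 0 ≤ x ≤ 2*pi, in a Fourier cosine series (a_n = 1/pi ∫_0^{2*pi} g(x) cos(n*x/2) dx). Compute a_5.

96*(-4 + 25*pi**2)/(625*pi)

a_5 = 1/pi ∫_0^{2*pi} (-2*x**3) cos(5*x/2) dx.
Integrating by parts three times (tabular method), an antiderivative of (-2*x**3) cos(5*x/2) is -4*x**3*sin(5*x/2)/5 - 24*x**2*cos(5*x/2)/25 + 96*x*sin(5*x/2)/125 + 192*cos(5*x/2)/625; evaluating from 0 to 2*pi: ∫_{0}^{2*pi} (-2*x**3) cos(5*x/2) dx = (-192/625 + 96*pi**2/25) - (192/625) = -384/625 + 96*pi**2/25.
Hence a_5 = (1/pi)·(-384/625 + 96*pi**2/25) = 96*(-4 + 25*pi**2)/(625*pi).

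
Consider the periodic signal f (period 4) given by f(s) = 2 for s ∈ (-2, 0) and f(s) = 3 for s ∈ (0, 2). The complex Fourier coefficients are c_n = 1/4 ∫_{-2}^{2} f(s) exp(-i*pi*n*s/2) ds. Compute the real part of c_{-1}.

Since f is real-valued, Re(c_{-1}) = 1/4 ∫_{-2}^{2} f(s) cos(-pi*s/2) ds = a_{1}/2.
Split the integral at the breakpoints.
Directly, an antiderivative of (2) cos(-pi*s/2) is 4*sin(pi*s/2)/pi; evaluating from -2 to 0: ∫_{-2}^{0} (2) cos(-pi*s/2) ds = (0) - (0) = 0.
Directly, an antiderivative of (3) cos(-pi*s/2) is 6*sin(pi*s/2)/pi; evaluating from 0 to 2: ∫_{0}^{2} (3) cos(-pi*s/2) ds = (0) - (0) = 0.
So ∫_{-2}^{2} f(s) cos(-pi*s/2) ds = 0.
Hence Re(c_{-1}) = (1/4)·(0) = 0.

0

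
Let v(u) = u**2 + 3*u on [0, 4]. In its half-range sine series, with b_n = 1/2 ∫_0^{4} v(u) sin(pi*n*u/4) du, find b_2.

b_2 = 1/2 ∫_0^{4} (u**2 + 3*u) sin(pi*u/2) du.
Integrating by parts twice (tabular method), an antiderivative of (u**2 + 3*u) sin(pi*u/2) is -2*u**2*cos(pi*u/2)/pi + 8*u*sin(pi*u/2)/pi**2 - 6*u*cos(pi*u/2)/pi + 12*sin(pi*u/2)/pi**2 + 16*cos(pi*u/2)/pi**3; evaluating from 0 to 4: ∫_{0}^{4} (u**2 + 3*u) sin(pi*u/2) du = (-56/pi + 16/pi**3) - (16/pi**3) = -56/pi.
Hence b_2 = (1/2)·(-56/pi) = -28/pi.

-28/pi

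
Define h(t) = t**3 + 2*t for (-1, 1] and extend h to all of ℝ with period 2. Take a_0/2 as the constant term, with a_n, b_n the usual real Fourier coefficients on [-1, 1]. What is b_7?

b_7 = ∫_{-1}^{1} h(t) sin(7*pi*t) dt.
h is odd and sin(7*pi*t) is odd, so the integrand is even and b_7 = 2 ∫_0^{1} h(t) sin(7*pi*t) dt.
Integrating by parts three times (tabular method), an antiderivative of (t**3 + 2*t) sin(7*pi*t) is -t**3*cos(7*pi*t)/(7*pi) + 3*t**2*sin(7*pi*t)/(49*pi**2) - 2*t*cos(7*pi*t)/(7*pi) + 6*t*cos(7*pi*t)/(343*pi**3) - 6*sin(7*pi*t)/(2401*pi**4) + 2*sin(7*pi*t)/(49*pi**2); evaluating from 0 to 1: ∫_{0}^{1} (t**3 + 2*t) sin(7*pi*t) dt = (3*(-2 + 49*pi**2)/(343*pi**3)) - (0) = 3*(-2 + 49*pi**2)/(343*pi**3).
Hence b_7 = 2·(3*(-2 + 49*pi**2)/(343*pi**3)) = 6*(-2 + 49*pi**2)/(343*pi**3).

6*(-2 + 49*pi**2)/(343*pi**3)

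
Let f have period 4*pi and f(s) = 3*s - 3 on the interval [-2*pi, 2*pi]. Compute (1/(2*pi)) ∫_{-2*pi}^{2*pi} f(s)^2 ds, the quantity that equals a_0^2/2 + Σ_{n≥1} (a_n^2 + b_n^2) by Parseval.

18 + 24*pi**2

(1/(2*pi)) ∫_{-2*pi}^{2*pi} f(s)^2 ds = (1/(2*pi)) · (36*pi + 48*pi**3) = 18 + 24*pi**2.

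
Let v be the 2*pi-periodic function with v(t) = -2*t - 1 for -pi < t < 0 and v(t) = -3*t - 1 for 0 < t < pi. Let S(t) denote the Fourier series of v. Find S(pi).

t = pi differs from t = -pi by 1 full period(s), and the series is 2*pi-periodic.
At t = -pi the one-sided limits are v(-pi^-) = -3*pi - 1 and v(-pi^+) = -1 + 2*pi.
By Dirichlet's theorem the series converges to their average, [(-3*pi - 1) + (-1 + 2*pi)]/2 = -pi/2 - 1.

-pi/2 - 1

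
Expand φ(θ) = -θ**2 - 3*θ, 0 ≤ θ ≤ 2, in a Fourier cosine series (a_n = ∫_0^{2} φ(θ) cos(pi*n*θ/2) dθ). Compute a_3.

a_3 = ∫_0^{2} (-θ**2 - 3*θ) cos(3*pi*θ/2) dθ.
Integrating by parts twice (tabular method), an antiderivative of (-θ**2 - 3*θ) cos(3*pi*θ/2) is -2*θ**2*sin(3*pi*θ/2)/(3*pi) - 2*θ*sin(3*pi*θ/2)/pi - 8*θ*cos(3*pi*θ/2)/(9*pi**2) + 16*sin(3*pi*θ/2)/(27*pi**3) - 4*cos(3*pi*θ/2)/(3*pi**2); evaluating from 0 to 2: ∫_{0}^{2} (-θ**2 - 3*θ) cos(3*pi*θ/2) dθ = (28/(9*pi**2)) - (-4/(3*pi**2)) = 40/(9*pi**2).
Hence a_3 = 40/(9*pi**2).

40/(9*pi**2)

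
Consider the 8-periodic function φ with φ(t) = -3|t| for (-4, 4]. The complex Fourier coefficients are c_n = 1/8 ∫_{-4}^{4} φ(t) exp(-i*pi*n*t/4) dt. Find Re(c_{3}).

8/(3*pi**2)

Since φ is real-valued, Re(c_{3}) = 1/8 ∫_{-4}^{4} φ(t) cos(3*pi*t/4) dt = a_{3}/2.
φ is even and cos(3*pi*t/4) is even, so the integrand is even: ∫_{-4}^{4} φ(t) cos(3*pi*t/4) dt = 2∫_0^{4} φ(t) cos(3*pi*t/4) dt.
Integrating by parts (boundary term plus one more integral), an antiderivative of (-3*t) cos(3*pi*t/4) is -4*t*sin(3*pi*t/4)/pi - 16*cos(3*pi*t/4)/(3*pi**2); evaluating from 0 to 4: ∫_{0}^{4} (-3*t) cos(3*pi*t/4) dt = (16/(3*pi**2)) - (-16/(3*pi**2)) = 32/(3*pi**2).
So ∫_{-4}^{4} φ(t) cos(3*pi*t/4) dt = 64/(3*pi**2).
Hence Re(c_{3}) = (1/8)·(64/(3*pi**2)) = 8/(3*pi**2).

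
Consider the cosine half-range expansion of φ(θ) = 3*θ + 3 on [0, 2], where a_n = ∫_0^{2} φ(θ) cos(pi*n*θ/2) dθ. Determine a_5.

a_5 = ∫_0^{2} (3*θ + 3) cos(5*pi*θ/2) dθ.
Integrating by parts (boundary term plus one more integral), an antiderivative of (3*θ + 3) cos(5*pi*θ/2) is 6*θ*sin(5*pi*θ/2)/(5*pi) + 6*sin(5*pi*θ/2)/(5*pi) + 12*cos(5*pi*θ/2)/(25*pi**2); evaluating from 0 to 2: ∫_{0}^{2} (3*θ + 3) cos(5*pi*θ/2) dθ = (-12/(25*pi**2)) - (12/(25*pi**2)) = -24/(25*pi**2).
Hence a_5 = -24/(25*pi**2).

-24/(25*pi**2)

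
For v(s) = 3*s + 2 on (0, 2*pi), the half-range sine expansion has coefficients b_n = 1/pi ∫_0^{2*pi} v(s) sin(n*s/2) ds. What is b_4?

-3

b_4 = 1/pi ∫_0^{2*pi} (3*s + 2) sin(2*s) ds.
Integrating by parts (boundary term plus one more integral), an antiderivative of (3*s + 2) sin(2*s) is -3*s*cos(2*s)/2 + 3*sin(2*s)/4 - cos(2*s); evaluating from 0 to 2*pi: ∫_{0}^{2*pi} (3*s + 2) sin(2*s) ds = (-3*pi - 1) - (-1) = -3*pi.
Hence b_4 = (1/pi)·(-3*pi) = -3.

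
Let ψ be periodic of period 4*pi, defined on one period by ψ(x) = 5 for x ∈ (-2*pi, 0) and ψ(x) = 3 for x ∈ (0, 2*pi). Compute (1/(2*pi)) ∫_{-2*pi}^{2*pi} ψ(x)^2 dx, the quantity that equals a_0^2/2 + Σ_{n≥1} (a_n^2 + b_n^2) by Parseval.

(1/(2*pi)) ∫_{-2*pi}^{2*pi} ψ(x)^2 dx = (1/(2*pi)) · (68*pi) = 34.

34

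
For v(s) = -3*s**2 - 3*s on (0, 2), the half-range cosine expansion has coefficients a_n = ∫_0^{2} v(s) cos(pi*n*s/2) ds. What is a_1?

a_1 = ∫_0^{2} (-3*s**2 - 3*s) cos(pi*s/2) ds.
Integrating by parts twice (tabular method), an antiderivative of (-3*s**2 - 3*s) cos(pi*s/2) is -6*s**2*sin(pi*s/2)/pi - 6*s*sin(pi*s/2)/pi - 24*s*cos(pi*s/2)/pi**2 + 48*sin(pi*s/2)/pi**3 - 12*cos(pi*s/2)/pi**2; evaluating from 0 to 2: ∫_{0}^{2} (-3*s**2 - 3*s) cos(pi*s/2) ds = (60/pi**2) - (-12/pi**2) = 72/pi**2.
Hence a_1 = 72/pi**2.

72/pi**2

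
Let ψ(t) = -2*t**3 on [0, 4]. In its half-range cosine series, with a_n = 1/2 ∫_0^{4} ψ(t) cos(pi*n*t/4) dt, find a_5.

a_5 = 1/2 ∫_0^{4} (-2*t**3) cos(5*pi*t/4) dt.
Integrating by parts three times (tabular method), an antiderivative of (-2*t**3) cos(5*pi*t/4) is -8*t**3*sin(5*pi*t/4)/(5*pi) - 96*t**2*cos(5*pi*t/4)/(25*pi**2) + 768*t*sin(5*pi*t/4)/(125*pi**3) + 3072*cos(5*pi*t/4)/(625*pi**4); evaluating from 0 to 4: ∫_{0}^{4} (-2*t**3) cos(5*pi*t/4) dt = (1536*(-2 + 25*pi**2)/(625*pi**4)) - (3072/(625*pi**4)) = 1536*(-4 + 25*pi**2)/(625*pi**4).
Hence a_5 = (1/2)·(1536*(-4 + 25*pi**2)/(625*pi**4)) = 768*(-4 + 25*pi**2)/(625*pi**4).

768*(-4 + 25*pi**2)/(625*pi**4)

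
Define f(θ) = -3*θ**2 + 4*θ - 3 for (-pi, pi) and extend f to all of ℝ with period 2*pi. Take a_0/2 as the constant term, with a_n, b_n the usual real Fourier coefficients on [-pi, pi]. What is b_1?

b_1 = 1/pi ∫_{-pi}^{pi} f(θ) sin(θ) dθ.
Integrating by parts twice (tabular method), an antiderivative of (-3*θ**2 + 4*θ - 3) sin(θ) is 3*θ**2*cos(θ) - 6*θ*sin(θ) - 4*θ*cos(θ) + 4*sin(θ) - 3*cos(θ); evaluating from -pi to pi: ∫_{-pi}^{pi} (-3*θ**2 + 4*θ - 3) sin(θ) dθ = (-3*pi**2 + 3 + 4*pi) - (-3*pi**2 - 4*pi + 3) = 8*pi.
Hence b_1 = (1/pi)·(8*pi) = 8.

8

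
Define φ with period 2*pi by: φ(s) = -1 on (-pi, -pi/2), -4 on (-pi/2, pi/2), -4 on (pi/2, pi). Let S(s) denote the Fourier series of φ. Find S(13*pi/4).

-1

s = 13*pi/4 differs from s = -3*pi/4 by 2 full period(s), and the series is 2*pi-periodic.
φ is continuous at s = -3*pi/4 with value -1, so the series converges to -1 there.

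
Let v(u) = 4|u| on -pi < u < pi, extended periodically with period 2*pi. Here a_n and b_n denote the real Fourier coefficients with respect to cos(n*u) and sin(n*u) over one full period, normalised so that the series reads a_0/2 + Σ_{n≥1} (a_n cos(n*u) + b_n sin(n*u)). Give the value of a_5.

a_5 = 1/pi ∫_{-pi}^{pi} v(u) cos(5*u) du.
v is even and cos(5*u) is even, so the integrand is even and a_5 = 2/pi ∫_0^{pi} v(u) cos(5*u) du.
Integrating by parts (boundary term plus one more integral), an antiderivative of (4*u) cos(5*u) is 4*u*sin(5*u)/5 + 4*cos(5*u)/25; evaluating from 0 to pi: ∫_{0}^{pi} (4*u) cos(5*u) du = (-4/25) - (4/25) = -8/25.
Hence a_5 = (2/pi)·(-8/25) = -16/(25*pi).

-16/(25*pi)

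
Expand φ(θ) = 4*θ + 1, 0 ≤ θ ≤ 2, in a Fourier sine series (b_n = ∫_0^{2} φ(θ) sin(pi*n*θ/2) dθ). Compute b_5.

4/pi

b_5 = ∫_0^{2} (4*θ + 1) sin(5*pi*θ/2) dθ.
Integrating by parts (boundary term plus one more integral), an antiderivative of (4*θ + 1) sin(5*pi*θ/2) is -8*θ*cos(5*pi*θ/2)/(5*pi) + 16*sin(5*pi*θ/2)/(25*pi**2) - 2*cos(5*pi*θ/2)/(5*pi); evaluating from 0 to 2: ∫_{0}^{2} (4*θ + 1) sin(5*pi*θ/2) dθ = (18/(5*pi)) - (-2/(5*pi)) = 4/pi.
Hence b_5 = 4/pi.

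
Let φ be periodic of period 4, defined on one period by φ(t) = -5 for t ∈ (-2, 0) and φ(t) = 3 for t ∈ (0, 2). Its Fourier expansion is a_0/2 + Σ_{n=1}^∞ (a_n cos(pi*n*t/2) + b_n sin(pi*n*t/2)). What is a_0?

-2

a_0 = 1/2 ∫_{-2}^{2} φ(t) dt = 1/2 · (-4) = -2.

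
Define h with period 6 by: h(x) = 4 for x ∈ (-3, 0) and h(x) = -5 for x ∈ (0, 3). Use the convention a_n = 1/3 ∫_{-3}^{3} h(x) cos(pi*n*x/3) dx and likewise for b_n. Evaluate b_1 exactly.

-18/pi

b_1 = 1/3 ∫_{-3}^{3} h(x) sin(pi*x/3) dx.
Split the integral at the breakpoints.
Directly, an antiderivative of (4) sin(pi*x/3) is -12*cos(pi*x/3)/pi; evaluating from -3 to 0: ∫_{-3}^{0} (4) sin(pi*x/3) dx = (-12/pi) - (12/pi) = -24/pi.
Directly, an antiderivative of (-5) sin(pi*x/3) is 15*cos(pi*x/3)/pi; evaluating from 0 to 3: ∫_{0}^{3} (-5) sin(pi*x/3) dx = (-15/pi) - (15/pi) = -30/pi.
Summing the pieces and multiplying by (1/3) gives b_1 = -18/pi.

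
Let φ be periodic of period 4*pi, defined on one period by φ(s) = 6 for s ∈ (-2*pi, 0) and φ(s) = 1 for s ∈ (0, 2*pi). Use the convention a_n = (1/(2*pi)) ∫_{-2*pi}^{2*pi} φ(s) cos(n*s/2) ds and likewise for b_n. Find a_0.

a_0 = (1/(2*pi)) ∫_{-2*pi}^{2*pi} φ(s) ds = (1/(2*pi)) · (14*pi) = 7.

7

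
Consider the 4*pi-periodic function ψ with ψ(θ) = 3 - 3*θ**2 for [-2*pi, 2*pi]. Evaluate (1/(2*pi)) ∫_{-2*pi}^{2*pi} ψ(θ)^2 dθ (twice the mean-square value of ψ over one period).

-48*pi**2 + 18 + 288*pi**4/5

(1/(2*pi)) ∫_{-2*pi}^{2*pi} ψ(θ)^2 dθ = (1/(2*pi)) · (-96*pi**3 + 36*pi + 576*pi**5/5) = -48*pi**2 + 18 + 288*pi**4/5.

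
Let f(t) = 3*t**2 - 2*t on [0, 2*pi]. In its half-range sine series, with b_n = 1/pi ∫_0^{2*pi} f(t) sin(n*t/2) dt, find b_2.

4 - 12*pi

b_2 = 1/pi ∫_0^{2*pi} (3*t**2 - 2*t) sin(t) dt.
Integrating by parts twice (tabular method), an antiderivative of (3*t**2 - 2*t) sin(t) is -3*t**2*cos(t) + 6*t*sin(t) + 2*t*cos(t) - 2*sin(t) + 6*cos(t); evaluating from 0 to 2*pi: ∫_{0}^{2*pi} (3*t**2 - 2*t) sin(t) dt = (-12*pi**2 + 6 + 4*pi) - (6) = 4*pi*(1 - 3*pi).
Hence b_2 = (1/pi)·(4*pi*(1 - 3*pi)) = 4 - 12*pi.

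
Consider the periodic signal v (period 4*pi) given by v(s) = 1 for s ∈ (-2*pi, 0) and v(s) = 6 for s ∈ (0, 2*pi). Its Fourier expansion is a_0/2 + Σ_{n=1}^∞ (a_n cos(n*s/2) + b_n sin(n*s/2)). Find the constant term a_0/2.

7/2

a_0 = (1/(2*pi)) ∫_{-2*pi}^{2*pi} v(s) ds = (1/(2*pi)) · (14*pi) = 7.
So the constant term a_0/2 = 7/2.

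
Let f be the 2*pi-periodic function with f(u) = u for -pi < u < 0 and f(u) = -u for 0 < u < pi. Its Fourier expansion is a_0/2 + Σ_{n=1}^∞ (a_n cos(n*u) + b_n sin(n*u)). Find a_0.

-pi

a_0 = 1/pi ∫_{-pi}^{pi} f(u) du = 1/pi · (-pi**2) = -pi.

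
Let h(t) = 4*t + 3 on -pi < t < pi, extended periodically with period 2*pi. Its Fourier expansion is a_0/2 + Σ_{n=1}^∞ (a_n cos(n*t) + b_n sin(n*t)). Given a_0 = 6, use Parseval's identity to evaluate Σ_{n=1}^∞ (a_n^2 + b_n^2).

Parseval: a_0^2/2 + Σ_{n≥1} (a_n^2+b_n^2) = 1/pi ∫_{-pi}^{pi} h(t)^2 dt = 18 + 32*pi**2/3.
Subtract a_0^2/2 = 18: Σ (a_n^2+b_n^2) = 32*pi**2/3.

32*pi**2/3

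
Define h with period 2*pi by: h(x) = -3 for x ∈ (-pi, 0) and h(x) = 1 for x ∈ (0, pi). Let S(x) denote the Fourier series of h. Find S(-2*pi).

x = -2*pi differs from x = 0 by -1 full period(s), and the series is 2*pi-periodic.
At x = 0 the one-sided limits are h(0^-) = -3 and h(0^+) = 1.
By Dirichlet's theorem the series converges to their average, [(-3) + (1)]/2 = -1.

-1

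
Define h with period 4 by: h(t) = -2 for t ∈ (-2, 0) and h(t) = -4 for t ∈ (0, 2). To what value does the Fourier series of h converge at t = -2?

-3

At t = -2 the one-sided limits are h(-2^-) = -4 and h(-2^+) = -2.
By Dirichlet's theorem the series converges to their average, [(-4) + (-2)]/2 = -3.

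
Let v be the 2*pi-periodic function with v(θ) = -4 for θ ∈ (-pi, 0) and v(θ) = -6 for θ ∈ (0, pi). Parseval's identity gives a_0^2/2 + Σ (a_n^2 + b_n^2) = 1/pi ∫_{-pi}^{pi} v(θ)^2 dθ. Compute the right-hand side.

52

1/pi ∫_{-pi}^{pi} v(θ)^2 dθ = 1/pi · (52*pi) = 52.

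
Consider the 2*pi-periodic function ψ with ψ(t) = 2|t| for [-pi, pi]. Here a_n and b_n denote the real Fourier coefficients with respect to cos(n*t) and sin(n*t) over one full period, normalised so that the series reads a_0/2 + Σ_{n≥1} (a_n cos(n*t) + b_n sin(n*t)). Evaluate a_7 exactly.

-8/(49*pi)

a_7 = 1/pi ∫_{-pi}^{pi} ψ(t) cos(7*t) dt.
ψ is even and cos(7*t) is even, so the integrand is even and a_7 = 2/pi ∫_0^{pi} ψ(t) cos(7*t) dt.
Integrating by parts (boundary term plus one more integral), an antiderivative of (2*t) cos(7*t) is 2*t*sin(7*t)/7 + 2*cos(7*t)/49; evaluating from 0 to pi: ∫_{0}^{pi} (2*t) cos(7*t) dt = (-2/49) - (2/49) = -4/49.
Hence a_7 = (2/pi)·(-4/49) = -8/(49*pi).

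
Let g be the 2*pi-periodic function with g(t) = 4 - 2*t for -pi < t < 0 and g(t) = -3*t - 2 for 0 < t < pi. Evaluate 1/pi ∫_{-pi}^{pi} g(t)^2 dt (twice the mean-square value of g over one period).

20 + 13*pi**2/3 + 14*pi

1/pi ∫_{-pi}^{pi} g(t)^2 dt = 1/pi · (pi*(60 + 13*pi**2 + 42*pi)/3) = 20 + 13*pi**2/3 + 14*pi.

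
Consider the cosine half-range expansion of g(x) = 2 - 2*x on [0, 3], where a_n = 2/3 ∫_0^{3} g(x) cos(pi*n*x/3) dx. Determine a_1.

a_1 = 2/3 ∫_0^{3} (2 - 2*x) cos(pi*x/3) dx.
Integrating by parts (boundary term plus one more integral), an antiderivative of (2 - 2*x) cos(pi*x/3) is -6*x*sin(pi*x/3)/pi + 6*sin(pi*x/3)/pi - 18*cos(pi*x/3)/pi**2; evaluating from 0 to 3: ∫_{0}^{3} (2 - 2*x) cos(pi*x/3) dx = (18/pi**2) - (-18/pi**2) = 36/pi**2.
Hence a_1 = (2/3)·(36/pi**2) = 24/pi**2.

24/pi**2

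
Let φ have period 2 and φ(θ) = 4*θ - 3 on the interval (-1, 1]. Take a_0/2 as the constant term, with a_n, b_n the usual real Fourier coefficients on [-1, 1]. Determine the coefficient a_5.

0

a_5 = ∫_{-1}^{1} φ(θ) cos(5*pi*θ) dθ.
Integrating by parts (boundary term plus one more integral), an antiderivative of (4*θ - 3) cos(5*pi*θ) is 4*θ*sin(5*pi*θ)/(5*pi) - 3*sin(5*pi*θ)/(5*pi) + 4*cos(5*pi*θ)/(25*pi**2); evaluating from -1 to 1: ∫_{-1}^{1} (4*θ - 3) cos(5*pi*θ) dθ = (-4/(25*pi**2)) - (-4/(25*pi**2)) = 0.
Hence a_5 = 0.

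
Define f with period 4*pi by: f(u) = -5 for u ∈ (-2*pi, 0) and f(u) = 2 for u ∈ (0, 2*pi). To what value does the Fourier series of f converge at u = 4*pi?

u = 4*pi differs from u = 0 by 1 full period(s), and the series is 4*pi-periodic.
At u = 0 the one-sided limits are f(0^-) = -5 and f(0^+) = 2.
By Dirichlet's theorem the series converges to their average, [(-5) + (2)]/2 = -3/2.

-3/2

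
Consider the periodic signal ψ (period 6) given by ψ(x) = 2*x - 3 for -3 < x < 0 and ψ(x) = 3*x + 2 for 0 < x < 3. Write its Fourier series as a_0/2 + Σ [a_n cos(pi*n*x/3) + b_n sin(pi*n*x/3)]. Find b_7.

25/(7*pi)

b_7 = 1/3 ∫_{-3}^{3} ψ(x) sin(7*pi*x/3) dx.
Split the integral at the breakpoints.
Integrating by parts (boundary term plus one more integral), an antiderivative of (2*x - 3) sin(7*pi*x/3) is -6*x*cos(7*pi*x/3)/(7*pi) + 18*sin(7*pi*x/3)/(49*pi**2) + 9*cos(7*pi*x/3)/(7*pi); evaluating from -3 to 0: ∫_{-3}^{0} (2*x - 3) sin(7*pi*x/3) dx = (9/(7*pi)) - (-27/(7*pi)) = 36/(7*pi).
Integrating by parts (boundary term plus one more integral), an antiderivative of (3*x + 2) sin(7*pi*x/3) is -9*x*cos(7*pi*x/3)/(7*pi) + 27*sin(7*pi*x/3)/(49*pi**2) - 6*cos(7*pi*x/3)/(7*pi); evaluating from 0 to 3: ∫_{0}^{3} (3*x + 2) sin(7*pi*x/3) dx = (33/(7*pi)) - (-6/(7*pi)) = 39/(7*pi).
Summing the pieces and multiplying by (1/3) gives b_7 = 25/(7*pi).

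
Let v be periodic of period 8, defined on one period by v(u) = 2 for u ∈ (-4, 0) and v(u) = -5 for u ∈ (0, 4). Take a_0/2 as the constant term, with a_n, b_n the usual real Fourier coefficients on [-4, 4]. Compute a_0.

-3

a_0 = 1/4 ∫_{-4}^{4} v(u) du = 1/4 · (-12) = -3.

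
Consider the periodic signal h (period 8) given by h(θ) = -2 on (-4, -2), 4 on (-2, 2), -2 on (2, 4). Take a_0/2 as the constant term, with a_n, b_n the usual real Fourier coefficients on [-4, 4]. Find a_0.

2

a_0 = 1/4 ∫_{-4}^{4} h(θ) dθ = 1/4 · (8) = 2.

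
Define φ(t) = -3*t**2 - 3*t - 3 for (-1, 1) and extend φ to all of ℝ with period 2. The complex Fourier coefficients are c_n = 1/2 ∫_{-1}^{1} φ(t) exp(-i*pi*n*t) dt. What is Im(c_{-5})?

Since φ is real-valued, Im(c_{-5}) = -1/2 ∫_{-1}^{1} φ(t) sin(-5*pi*t) dt = b_{5}/2.
Integrating by parts twice (tabular method), an antiderivative of (-3*t**2 - 3*t - 3) sin(-5*pi*t) is -3*t**2*cos(5*pi*t)/(5*pi) + 6*t*sin(5*pi*t)/(25*pi**2) - 3*t*cos(5*pi*t)/(5*pi) + 3*sin(5*pi*t)/(25*pi**2) - 3*cos(5*pi*t)/(5*pi) + 6*cos(5*pi*t)/(125*pi**3); evaluating from -1 to 1: ∫_{-1}^{1} (-3*t**2 - 3*t - 3) sin(-5*pi*t) dt = (3*(-2 + 75*pi**2)/(125*pi**3)) - (3*(-2 + 25*pi**2)/(125*pi**3)) = 6/(5*pi).
Hence Im(c_{-5}) = (-1/2)·(6/(5*pi)) = -3/(5*pi).

-3/(5*pi)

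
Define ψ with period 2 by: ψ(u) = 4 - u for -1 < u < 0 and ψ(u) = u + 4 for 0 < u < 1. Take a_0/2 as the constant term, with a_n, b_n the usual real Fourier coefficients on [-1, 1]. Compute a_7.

-4/(49*pi**2)

a_7 = ∫_{-1}^{1} ψ(u) cos(7*pi*u) du.
ψ is even and cos(7*pi*u) is even, so the integrand is even and a_7 = 2 ∫_0^{1} ψ(u) cos(7*pi*u) du.
Integrating by parts (boundary term plus one more integral), an antiderivative of (u + 4) cos(7*pi*u) is u*sin(7*pi*u)/(7*pi) + 4*sin(7*pi*u)/(7*pi) + cos(7*pi*u)/(49*pi**2); evaluating from 0 to 1: ∫_{0}^{1} (u + 4) cos(7*pi*u) du = (-1/(49*pi**2)) - (1/(49*pi**2)) = -2/(49*pi**2).
Hence a_7 = 2·(-2/(49*pi**2)) = -4/(49*pi**2).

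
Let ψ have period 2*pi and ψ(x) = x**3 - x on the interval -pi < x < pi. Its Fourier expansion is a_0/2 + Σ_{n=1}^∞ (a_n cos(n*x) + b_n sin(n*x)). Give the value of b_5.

b_5 = 1/pi ∫_{-pi}^{pi} ψ(x) sin(5*x) dx.
ψ is odd and sin(5*x) is odd, so the integrand is even and b_5 = 2/pi ∫_0^{pi} ψ(x) sin(5*x) dx.
Integrating by parts three times (tabular method), an antiderivative of (x**3 - x) sin(5*x) is -x**3*cos(5*x)/5 + 3*x**2*sin(5*x)/25 + 31*x*cos(5*x)/125 - 31*sin(5*x)/625; evaluating from 0 to pi: ∫_{0}^{pi} (x**3 - x) sin(5*x) dx = (pi*(-31 + 25*pi**2)/125) - (0) = pi*(-31 + 25*pi**2)/125.
Hence b_5 = (2/pi)·(pi*(-31 + 25*pi**2)/125) = -62/125 + 2*pi**2/5.

-62/125 + 2*pi**2/5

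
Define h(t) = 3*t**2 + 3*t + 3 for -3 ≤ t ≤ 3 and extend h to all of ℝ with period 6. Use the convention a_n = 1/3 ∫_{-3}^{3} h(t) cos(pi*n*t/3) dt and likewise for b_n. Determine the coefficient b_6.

b_6 = 1/3 ∫_{-3}^{3} h(t) sin(2*pi*t) dt.
Integrating by parts twice (tabular method), an antiderivative of (3*t**2 + 3*t + 3) sin(2*pi*t) is -3*t**2*cos(2*pi*t)/(2*pi) + 3*t*sin(2*pi*t)/(2*pi**2) - 3*t*cos(2*pi*t)/(2*pi) + 3*sin(2*pi*t)/(4*pi**2) - 3*cos(2*pi*t)/(2*pi) + 3*cos(2*pi*t)/(4*pi**3); evaluating from -3 to 3: ∫_{-3}^{3} (3*t**2 + 3*t + 3) sin(2*pi*t) dt = (3*(1 - 26*pi**2)/(4*pi**3)) - (3*(1 - 14*pi**2)/(4*pi**3)) = -9/pi.
Hence b_6 = (1/3)·(-9/pi) = -3/pi.

-3/pi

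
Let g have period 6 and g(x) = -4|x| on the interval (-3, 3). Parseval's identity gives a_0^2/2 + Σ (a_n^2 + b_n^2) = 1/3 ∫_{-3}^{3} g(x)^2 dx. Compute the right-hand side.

1/3 ∫_{-3}^{3} g(x)^2 dx = 1/3 · (288) = 96.

96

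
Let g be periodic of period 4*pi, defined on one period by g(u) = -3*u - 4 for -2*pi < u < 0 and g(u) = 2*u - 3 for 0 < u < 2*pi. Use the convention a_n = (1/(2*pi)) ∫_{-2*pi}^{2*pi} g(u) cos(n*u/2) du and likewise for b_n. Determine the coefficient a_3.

a_3 = (1/(2*pi)) ∫_{-2*pi}^{2*pi} g(u) cos(3*u/2) du.
Split the integral at the breakpoints.
Integrating by parts (boundary term plus one more integral), an antiderivative of (-3*u - 4) cos(3*u/2) is -2*u*sin(3*u/2) - 8*sin(3*u/2)/3 - 4*cos(3*u/2)/3; evaluating from -2*pi to 0: ∫_{-2*pi}^{0} (-3*u - 4) cos(3*u/2) du = (-4/3) - (4/3) = -8/3.
Integrating by parts (boundary term plus one more integral), an antiderivative of (2*u - 3) cos(3*u/2) is 4*u*sin(3*u/2)/3 - 2*sin(3*u/2) + 8*cos(3*u/2)/9; evaluating from 0 to 2*pi: ∫_{0}^{2*pi} (2*u - 3) cos(3*u/2) du = (-8/9) - (8/9) = -16/9.
Summing the pieces and multiplying by (1/(2*pi)) gives a_3 = -20/(9*pi).

-20/(9*pi)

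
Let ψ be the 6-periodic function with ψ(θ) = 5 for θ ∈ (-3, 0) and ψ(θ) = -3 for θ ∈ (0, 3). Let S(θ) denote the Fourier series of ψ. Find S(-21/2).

-3

θ = -21/2 differs from θ = 3/2 by -2 full period(s), and the series is 6-periodic.
ψ is continuous at θ = 3/2 with value -3, so the series converges to -3 there.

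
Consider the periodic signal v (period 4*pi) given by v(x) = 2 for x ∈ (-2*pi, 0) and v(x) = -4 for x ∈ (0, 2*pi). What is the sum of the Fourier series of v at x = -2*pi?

-1

x = -2*pi differs from x = 2*pi by -1 full period(s), and the series is 4*pi-periodic.
At x = 2*pi the one-sided limits are v(2*pi^-) = -4 and v(2*pi^+) = 2.
By Dirichlet's theorem the series converges to their average, [(-4) + (2)]/2 = -1.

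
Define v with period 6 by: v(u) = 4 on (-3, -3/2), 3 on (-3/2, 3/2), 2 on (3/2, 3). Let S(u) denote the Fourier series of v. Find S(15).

3

u = 15 differs from u = 3 by 2 full period(s), and the series is 6-periodic.
At u = 3 the one-sided limits are v(3^-) = 2 and v(3^+) = 4.
By Dirichlet's theorem the series converges to their average, [(2) + (4)]/2 = 3.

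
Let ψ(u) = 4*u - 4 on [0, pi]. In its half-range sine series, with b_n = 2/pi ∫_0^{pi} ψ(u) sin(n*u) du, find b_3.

b_3 = 2/pi ∫_0^{pi} (4*u - 4) sin(3*u) du.
Integrating by parts (boundary term plus one more integral), an antiderivative of (4*u - 4) sin(3*u) is -4*u*cos(3*u)/3 + 4*sin(3*u)/9 + 4*cos(3*u)/3; evaluating from 0 to pi: ∫_{0}^{pi} (4*u - 4) sin(3*u) du = (-4/3 + 4*pi/3) - (4/3) = -8/3 + 4*pi/3.
Hence b_3 = (2/pi)·(-8/3 + 4*pi/3) = 8*(-2 + pi)/(3*pi).

8*(-2 + pi)/(3*pi)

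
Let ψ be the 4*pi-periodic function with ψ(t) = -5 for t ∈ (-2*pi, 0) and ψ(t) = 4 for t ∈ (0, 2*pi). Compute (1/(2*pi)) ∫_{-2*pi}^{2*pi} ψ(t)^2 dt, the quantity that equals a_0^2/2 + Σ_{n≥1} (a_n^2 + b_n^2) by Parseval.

41

(1/(2*pi)) ∫_{-2*pi}^{2*pi} ψ(t)^2 dt = (1/(2*pi)) · (82*pi) = 41.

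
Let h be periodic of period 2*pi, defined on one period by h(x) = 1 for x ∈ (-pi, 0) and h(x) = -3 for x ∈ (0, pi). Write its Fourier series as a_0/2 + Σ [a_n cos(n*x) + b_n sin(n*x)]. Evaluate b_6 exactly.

b_6 = 1/pi ∫_{-pi}^{pi} h(x) sin(6*x) dx.
Split the integral at the breakpoints.
Directly, an antiderivative of (1) sin(6*x) is -cos(6*x)/6; evaluating from -pi to 0: ∫_{-pi}^{0} (1) sin(6*x) dx = (-1/6) - (-1/6) = 0.
Directly, an antiderivative of (-3) sin(6*x) is cos(6*x)/2; evaluating from 0 to pi: ∫_{0}^{pi} (-3) sin(6*x) dx = (1/2) - (1/2) = 0.
Summing the pieces and multiplying by (1/pi) gives b_6 = 0.

0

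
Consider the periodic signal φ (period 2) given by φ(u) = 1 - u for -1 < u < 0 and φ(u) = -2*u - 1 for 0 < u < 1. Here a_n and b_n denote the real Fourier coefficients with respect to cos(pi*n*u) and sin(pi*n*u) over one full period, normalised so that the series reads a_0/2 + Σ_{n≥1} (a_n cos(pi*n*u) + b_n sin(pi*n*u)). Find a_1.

2/pi**2

a_1 = ∫_{-1}^{1} φ(u) cos(pi*u) du.
Split the integral at the breakpoints.
Integrating by parts (boundary term plus one more integral), an antiderivative of (1 - u) cos(pi*u) is -u*sin(pi*u)/pi + sin(pi*u)/pi - cos(pi*u)/pi**2; evaluating from -1 to 0: ∫_{-1}^{0} (1 - u) cos(pi*u) du = (-1/pi**2) - (pi**(-2)) = -2/pi**2.
Integrating by parts (boundary term plus one more integral), an antiderivative of (-2*u - 1) cos(pi*u) is -2*u*sin(pi*u)/pi - sin(pi*u)/pi - 2*cos(pi*u)/pi**2; evaluating from 0 to 1: ∫_{0}^{1} (-2*u - 1) cos(pi*u) du = (2/pi**2) - (-2/pi**2) = 4/pi**2.
Summing the pieces gives a_1 = 2/pi**2.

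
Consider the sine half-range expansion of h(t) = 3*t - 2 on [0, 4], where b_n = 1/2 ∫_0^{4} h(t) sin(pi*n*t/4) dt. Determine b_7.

b_7 = 1/2 ∫_0^{4} (3*t - 2) sin(7*pi*t/4) dt.
Integrating by parts (boundary term plus one more integral), an antiderivative of (3*t - 2) sin(7*pi*t/4) is -12*t*cos(7*pi*t/4)/(7*pi) + 48*sin(7*pi*t/4)/(49*pi**2) + 8*cos(7*pi*t/4)/(7*pi); evaluating from 0 to 4: ∫_{0}^{4} (3*t - 2) sin(7*pi*t/4) dt = (40/(7*pi)) - (8/(7*pi)) = 32/(7*pi).
Hence b_7 = (1/2)·(32/(7*pi)) = 16/(7*pi).

16/(7*pi)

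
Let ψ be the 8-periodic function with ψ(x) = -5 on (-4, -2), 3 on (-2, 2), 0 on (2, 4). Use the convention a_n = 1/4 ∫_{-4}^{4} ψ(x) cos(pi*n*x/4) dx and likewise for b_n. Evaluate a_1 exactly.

a_1 = 1/4 ∫_{-4}^{4} ψ(x) cos(pi*x/4) dx.
Split the integral at the breakpoints.
Directly, an antiderivative of (-5) cos(pi*x/4) is -20*sin(pi*x/4)/pi; evaluating from -4 to -2: ∫_{-4}^{-2} (-5) cos(pi*x/4) dx = (20/pi) - (0) = 20/pi.
Directly, an antiderivative of (3) cos(pi*x/4) is 12*sin(pi*x/4)/pi; evaluating from -2 to 2: ∫_{-2}^{2} (3) cos(pi*x/4) dx = (12/pi) - (-12/pi) = 24/pi.
∫_{2}^{4} (0) cos(pi*x/4) dx = 0.
Summing the pieces and multiplying by (1/4) gives a_1 = 11/pi.

11/pi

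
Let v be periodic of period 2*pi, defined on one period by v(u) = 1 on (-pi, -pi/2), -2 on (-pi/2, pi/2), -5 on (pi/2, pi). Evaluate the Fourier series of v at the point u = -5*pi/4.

u = -5*pi/4 differs from u = 3*pi/4 by -1 full period(s), and the series is 2*pi-periodic.
v is continuous at u = 3*pi/4 with value -5, so the series converges to -5 there.

-5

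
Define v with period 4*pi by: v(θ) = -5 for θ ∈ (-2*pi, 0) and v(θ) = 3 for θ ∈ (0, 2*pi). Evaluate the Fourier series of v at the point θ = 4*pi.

-1

θ = 4*pi differs from θ = 0 by 1 full period(s), and the series is 4*pi-periodic.
At θ = 0 the one-sided limits are v(0^-) = -5 and v(0^+) = 3.
By Dirichlet's theorem the series converges to their average, [(-5) + (3)]/2 = -1.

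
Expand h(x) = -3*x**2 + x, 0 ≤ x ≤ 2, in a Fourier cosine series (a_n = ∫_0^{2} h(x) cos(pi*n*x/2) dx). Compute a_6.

a_6 = ∫_0^{2} (-3*x**2 + x) cos(3*pi*x) dx.
Integrating by parts twice (tabular method), an antiderivative of (-3*x**2 + x) cos(3*pi*x) is -x**2*sin(3*pi*x)/pi + x*sin(3*pi*x)/(3*pi) - 2*x*cos(3*pi*x)/(3*pi**2) + 2*sin(3*pi*x)/(9*pi**3) + cos(3*pi*x)/(9*pi**2); evaluating from 0 to 2: ∫_{0}^{2} (-3*x**2 + x) cos(3*pi*x) dx = (-11/(9*pi**2)) - (1/(9*pi**2)) = -4/(3*pi**2).
Hence a_6 = -4/(3*pi**2).

-4/(3*pi**2)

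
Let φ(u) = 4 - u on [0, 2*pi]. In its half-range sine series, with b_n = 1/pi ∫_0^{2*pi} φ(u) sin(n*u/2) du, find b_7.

4*(4 - pi)/(7*pi)

b_7 = 1/pi ∫_0^{2*pi} (4 - u) sin(7*u/2) du.
Integrating by parts (boundary term plus one more integral), an antiderivative of (4 - u) sin(7*u/2) is 2*u*cos(7*u/2)/7 - 4*sin(7*u/2)/49 - 8*cos(7*u/2)/7; evaluating from 0 to 2*pi: ∫_{0}^{2*pi} (4 - u) sin(7*u/2) du = (8/7 - 4*pi/7) - (-8/7) = 16/7 - 4*pi/7.
Hence b_7 = (1/pi)·(16/7 - 4*pi/7) = 4*(4 - pi)/(7*pi).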